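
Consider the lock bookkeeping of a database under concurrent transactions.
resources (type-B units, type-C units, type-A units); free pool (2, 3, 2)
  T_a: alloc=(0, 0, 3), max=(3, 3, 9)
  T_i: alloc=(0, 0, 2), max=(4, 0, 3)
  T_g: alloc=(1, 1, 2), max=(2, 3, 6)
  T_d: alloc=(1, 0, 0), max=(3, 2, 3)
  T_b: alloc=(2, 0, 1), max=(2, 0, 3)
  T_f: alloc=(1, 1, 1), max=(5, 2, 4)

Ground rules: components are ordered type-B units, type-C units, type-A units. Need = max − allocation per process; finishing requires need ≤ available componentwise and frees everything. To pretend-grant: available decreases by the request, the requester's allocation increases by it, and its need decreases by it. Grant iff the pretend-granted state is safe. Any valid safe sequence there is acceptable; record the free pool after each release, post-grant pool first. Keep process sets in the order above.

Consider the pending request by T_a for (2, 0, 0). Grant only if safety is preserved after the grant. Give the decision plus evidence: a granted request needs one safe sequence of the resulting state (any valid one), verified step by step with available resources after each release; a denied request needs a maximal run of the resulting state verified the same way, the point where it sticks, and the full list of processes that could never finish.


DENY: after the grant no complete ordering would exist.
Key observation: after T_b, T_d the pool peaks at (3, 3, 3), and each blocked process is short somewhere: T_a on type-A units; T_i on type-B units; T_g on type-A units; T_f on type-B units.
After a pretend grant, a maximal execution: T_b, T_d — then nothing else fits. Step-by-step check:
  pool = (0, 3, 2)
  T_b needs (0, 0, 2) <= (0, 3, 2) -> finishes; pool += (2, 0, 1) = (2, 3, 3)
  T_d needs (2, 2, 3) <= (2, 3, 3) -> finishes; pool += (1, 0, 0) = (3, 3, 3)
  blocked: T_a wants (1, 3, 6), pool (3, 3, 3) — not enough type-A units
  blocked: T_i wants (4, 0, 1), pool (3, 3, 3) — not enough type-B units
  blocked: T_g wants (1, 2, 4), pool (3, 3, 3) — not enough type-A units
  blocked: T_f wants (4, 1, 3), pool (3, 3, 3) — not enough type-B units
Processes that could never finish after the grant: T_a, T_i, T_g and T_f.


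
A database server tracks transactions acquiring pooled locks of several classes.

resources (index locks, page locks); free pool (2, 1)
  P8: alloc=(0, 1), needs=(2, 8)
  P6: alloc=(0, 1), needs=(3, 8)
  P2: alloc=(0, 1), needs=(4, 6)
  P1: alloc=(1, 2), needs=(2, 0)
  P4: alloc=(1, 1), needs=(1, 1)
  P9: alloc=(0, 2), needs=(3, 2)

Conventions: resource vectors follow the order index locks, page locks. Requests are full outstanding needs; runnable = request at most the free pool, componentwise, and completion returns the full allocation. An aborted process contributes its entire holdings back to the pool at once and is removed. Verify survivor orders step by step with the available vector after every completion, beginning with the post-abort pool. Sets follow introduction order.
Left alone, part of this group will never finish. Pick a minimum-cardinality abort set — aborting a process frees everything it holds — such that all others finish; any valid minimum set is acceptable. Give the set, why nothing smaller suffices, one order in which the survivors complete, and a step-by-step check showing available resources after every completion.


The answer: abort P8.
Key observation: before aborting P8, P6 was permanently blocked — no order could ever run it; afterwards it completes at step 5.
No smaller set exists: with zero aborts the deadlock remains.
Survivors finish in the order: P1, P9, P4, P2, P6. Verifying each step (pool after the aborts first):
  pool = (2, 2)
  run P1 (needs (2, 0), free (2, 2)); after release of (1, 2) the pool is (3, 4)
  run P9 (needs (3, 2), free (3, 4)); after release of (0, 2) the pool is (3, 6)
  run P4 (needs (1, 1), free (3, 6)); after release of (1, 1) the pool is (4, 7)
  run P2 (needs (4, 6), free (4, 7)); after release of (0, 1) the pool is (4, 8)
  run P6 (needs (3, 8), free (4, 8)); after release of (0, 1) the pool is (4, 9)


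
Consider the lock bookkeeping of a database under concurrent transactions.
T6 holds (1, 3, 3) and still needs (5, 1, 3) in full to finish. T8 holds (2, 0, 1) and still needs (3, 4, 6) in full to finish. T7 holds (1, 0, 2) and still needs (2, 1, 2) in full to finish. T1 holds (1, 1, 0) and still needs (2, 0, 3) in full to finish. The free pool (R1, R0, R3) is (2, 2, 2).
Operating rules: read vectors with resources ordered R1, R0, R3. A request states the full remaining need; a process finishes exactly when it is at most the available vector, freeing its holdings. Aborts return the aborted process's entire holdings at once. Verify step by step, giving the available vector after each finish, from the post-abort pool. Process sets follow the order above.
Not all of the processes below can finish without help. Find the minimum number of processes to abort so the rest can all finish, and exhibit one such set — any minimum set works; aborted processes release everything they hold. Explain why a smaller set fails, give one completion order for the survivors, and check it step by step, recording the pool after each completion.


Abort T6.
Key observation: before aborting T6, T8 was permanently blocked — no order could ever run it; afterwards it completes at step 3.
Why nothing smaller works: aborting no one leaves the state deadlocked as given.
The survivors complete as T7, T1, T8. Walking it through (starting from the post-abort pool):
  pool = (3, 5, 5)
  T7 needs (2, 1, 2) <= (3, 5, 5) -> finishes; pool += (1, 0, 2) = (4, 5, 7)
  T1 needs (2, 0, 3) <= (4, 5, 7) -> finishes; pool += (1, 1, 0) = (5, 6, 7)
  T8 needs (3, 4, 6) <= (5, 6, 7) -> finishes; pool += (2, 0, 1) = (7, 6, 8)


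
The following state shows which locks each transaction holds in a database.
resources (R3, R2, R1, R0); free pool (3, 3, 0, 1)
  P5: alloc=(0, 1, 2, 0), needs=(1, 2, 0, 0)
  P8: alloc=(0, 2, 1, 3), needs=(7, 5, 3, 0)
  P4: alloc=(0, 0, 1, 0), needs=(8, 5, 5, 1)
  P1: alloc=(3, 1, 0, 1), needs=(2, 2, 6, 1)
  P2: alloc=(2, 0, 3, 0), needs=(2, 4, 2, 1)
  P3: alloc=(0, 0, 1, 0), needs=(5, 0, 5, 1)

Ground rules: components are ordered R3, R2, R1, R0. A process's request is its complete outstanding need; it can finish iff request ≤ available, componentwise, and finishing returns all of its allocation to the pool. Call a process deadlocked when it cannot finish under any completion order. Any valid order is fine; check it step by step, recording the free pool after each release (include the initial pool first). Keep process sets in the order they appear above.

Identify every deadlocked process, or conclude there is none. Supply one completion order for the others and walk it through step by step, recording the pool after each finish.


Nothing here is deadlocked.
Key observation: the pool covers P5 at once, and every later process fits after earlier releases.
A valid finishing order for the others: P5, P2, P3, P1, P4, P8. Walking it through:
  pool = (3, 3, 0, 1)
  P5 needs (1, 2, 0, 0) <= (3, 3, 0, 1) -> finishes; pool += (0, 1, 2, 0) = (3, 4, 2, 1)
  P2 needs (2, 4, 2, 1) <= (3, 4, 2, 1) -> finishes; pool += (2, 0, 3, 0) = (5, 4, 5, 1)
  P3 needs (5, 0, 5, 1) <= (5, 4, 5, 1) -> finishes; pool += (0, 0, 1, 0) = (5, 4, 6, 1)
  P1 needs (2, 2, 6, 1) <= (5, 4, 6, 1) -> finishes; pool += (3, 1, 0, 1) = (8, 5, 6, 2)
  P4 needs (8, 5, 5, 1) <= (8, 5, 6, 2) -> finishes; pool += (0, 0, 1, 0) = (8, 5, 7, 2)
  P8 needs (7, 5, 3, 0) <= (8, 5, 7, 2) -> finishes; pool += (0, 2, 1, 3) = (8, 7, 8, 5)


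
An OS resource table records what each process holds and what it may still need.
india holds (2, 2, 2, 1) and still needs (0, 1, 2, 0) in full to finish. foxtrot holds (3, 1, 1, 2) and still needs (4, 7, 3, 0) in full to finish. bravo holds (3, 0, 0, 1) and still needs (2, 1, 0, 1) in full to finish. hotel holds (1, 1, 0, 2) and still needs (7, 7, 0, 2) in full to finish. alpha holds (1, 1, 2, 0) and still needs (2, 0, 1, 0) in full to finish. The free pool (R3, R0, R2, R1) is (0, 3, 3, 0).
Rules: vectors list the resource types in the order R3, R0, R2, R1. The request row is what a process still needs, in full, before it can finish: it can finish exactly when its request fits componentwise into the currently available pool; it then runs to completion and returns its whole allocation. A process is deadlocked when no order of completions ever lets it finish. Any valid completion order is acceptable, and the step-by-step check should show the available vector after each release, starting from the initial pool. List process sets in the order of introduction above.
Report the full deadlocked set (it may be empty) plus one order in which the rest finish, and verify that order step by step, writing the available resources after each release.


Deadlocked set: foxtrot and hotel.
Key observation: after india, bravo, alpha complete, (6, 6, 7, 2) is the best the pool ever gets, yet each leftover process wants more R0.
One completion order for the rest: india, bravo, alpha. Walking it through:
  pool = (0, 3, 3, 0)
  india: need (0, 1, 2, 0) fits (0, 3, 3, 0); releases (2, 2, 2, 1), pool now (2, 5, 5, 1)
  bravo: need (2, 1, 0, 1) fits (2, 5, 5, 1); releases (3, 0, 0, 1), pool now (5, 5, 5, 2)
  alpha: need (2, 0, 1, 0) fits (5, 5, 5, 2); releases (1, 1, 2, 0), pool now (6, 6, 7, 2)
None of the blocked processes ever fits:
  blocked: foxtrot wants (4, 7, 3, 0), pool (6, 6, 7, 2) — not enough R0
  blocked: hotel wants (7, 7, 0, 2), pool (6, 6, 7, 2) — not enough R3 and R0


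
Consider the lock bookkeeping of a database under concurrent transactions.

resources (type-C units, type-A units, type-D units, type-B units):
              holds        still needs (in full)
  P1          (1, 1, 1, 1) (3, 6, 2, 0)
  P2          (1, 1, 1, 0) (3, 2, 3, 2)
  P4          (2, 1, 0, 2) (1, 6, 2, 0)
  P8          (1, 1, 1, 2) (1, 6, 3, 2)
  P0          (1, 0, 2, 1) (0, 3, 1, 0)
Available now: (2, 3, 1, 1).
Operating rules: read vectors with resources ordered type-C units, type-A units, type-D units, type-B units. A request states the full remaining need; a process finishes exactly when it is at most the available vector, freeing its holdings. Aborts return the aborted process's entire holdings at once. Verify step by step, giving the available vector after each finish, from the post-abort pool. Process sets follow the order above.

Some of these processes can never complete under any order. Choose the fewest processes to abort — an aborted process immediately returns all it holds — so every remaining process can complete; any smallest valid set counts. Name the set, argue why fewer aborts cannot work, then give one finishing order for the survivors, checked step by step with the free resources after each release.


Minimum abort set: P4 and P8.
Key observation: P1 could never have finished before the abort; with (3, 2, 1, 4) returned by P4 and P8, it fits at step 3.
Why nothing smaller works — every single abort fails: P1 alone leaves P4 blocked (short on type-A units); P2 alone leaves P1 blocked (short on type-A units); P4 alone leaves P1 blocked (short on type-A units); P8 alone leaves P1 blocked (short on type-A units); P0 alone leaves P1 blocked (short on type-A units).
Survivors finish in the order: P0, P2, P1. Walking it through (pool after the aborts first):
  pool = (5, 5, 2, 5)
  P0: need (0, 3, 1, 0) fits (5, 5, 2, 5); releases (1, 0, 2, 1), pool now (6, 5, 4, 6)
  P2: need (3, 2, 3, 2) fits (6, 5, 4, 6); releases (1, 1, 1, 0), pool now (7, 6, 5, 6)
  P1: need (3, 6, 2, 0) fits (7, 6, 5, 6); releases (1, 1, 1, 1), pool now (8, 7, 6, 7)


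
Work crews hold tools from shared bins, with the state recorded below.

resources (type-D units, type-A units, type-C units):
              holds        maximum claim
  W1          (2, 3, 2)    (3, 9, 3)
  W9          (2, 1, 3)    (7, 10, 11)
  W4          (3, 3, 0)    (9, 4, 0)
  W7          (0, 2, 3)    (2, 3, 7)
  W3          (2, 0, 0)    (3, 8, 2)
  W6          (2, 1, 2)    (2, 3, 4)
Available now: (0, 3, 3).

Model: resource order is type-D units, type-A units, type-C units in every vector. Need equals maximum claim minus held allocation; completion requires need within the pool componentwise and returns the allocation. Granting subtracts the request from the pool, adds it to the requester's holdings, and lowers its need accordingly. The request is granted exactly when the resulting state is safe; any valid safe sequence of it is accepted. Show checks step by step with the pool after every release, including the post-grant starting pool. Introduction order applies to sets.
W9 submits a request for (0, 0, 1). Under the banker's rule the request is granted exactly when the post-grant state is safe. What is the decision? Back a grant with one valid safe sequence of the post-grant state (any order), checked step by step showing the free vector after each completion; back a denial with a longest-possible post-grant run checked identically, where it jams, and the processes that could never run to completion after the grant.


GRANT: granting preserves safety; a valid post-grant sequence is W6, W7, W1, W3, W9, W4.
Key observation: the grant leaves (0, 3, 2) free — enough for W6, whose release restarts the cascade.
Step-by-step check of the post-grant state:
  pool = (0, 3, 2)
  W6 needs (0, 2, 2) <= (0, 3, 2) -> finishes; pool += (2, 1, 2) = (2, 4, 4)
  W7 needs (2, 1, 4) <= (2, 4, 4) -> finishes; pool += (0, 2, 3) = (2, 6, 7)
  W1 needs (1, 6, 1) <= (2, 6, 7) -> finishes; pool += (2, 3, 2) = (4, 9, 9)
  W3 needs (1, 8, 2) <= (4, 9, 9) -> finishes; pool += (2, 0, 0) = (6, 9, 9)
  W9 needs (5, 9, 7) <= (6, 9, 9) -> finishes; pool += (2, 1, 4) = (8, 10, 13)
  W4 needs (6, 1, 0) <= (8, 10, 13) -> finishes; pool += (3, 3, 0) = (11, 13, 13)


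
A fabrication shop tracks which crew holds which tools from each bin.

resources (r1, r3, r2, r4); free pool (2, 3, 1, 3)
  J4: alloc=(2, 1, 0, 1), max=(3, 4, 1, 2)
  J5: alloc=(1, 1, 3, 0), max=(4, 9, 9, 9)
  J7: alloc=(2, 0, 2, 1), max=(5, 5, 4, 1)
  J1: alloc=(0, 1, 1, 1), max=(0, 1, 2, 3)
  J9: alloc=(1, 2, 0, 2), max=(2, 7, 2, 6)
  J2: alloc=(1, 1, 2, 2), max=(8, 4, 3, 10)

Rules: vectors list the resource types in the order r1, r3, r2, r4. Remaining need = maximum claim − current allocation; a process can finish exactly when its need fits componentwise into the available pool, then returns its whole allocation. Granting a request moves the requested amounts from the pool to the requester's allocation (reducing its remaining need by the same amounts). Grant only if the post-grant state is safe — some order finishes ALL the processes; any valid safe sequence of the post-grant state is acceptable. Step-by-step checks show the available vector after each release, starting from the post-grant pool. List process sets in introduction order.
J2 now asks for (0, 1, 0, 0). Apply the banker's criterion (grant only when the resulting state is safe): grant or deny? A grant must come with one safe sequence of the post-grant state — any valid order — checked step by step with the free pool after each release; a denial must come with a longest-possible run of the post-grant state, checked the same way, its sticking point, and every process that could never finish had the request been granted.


DENY. Granting would leave the state unsafe.
Key observation: after J1, J4 the pool peaks at (4, 4, 2, 5), and each blocked process is short somewhere: J5 on r3, r2, r4; J7 on r3; J9 on r3; J2 on r1, r4.
On the post-grant state, J1, J4 is a maximal run — nothing extends it. Walking it through:
  pool = (2, 2, 1, 3)
  J1: need (0, 0, 1, 2) fits (2, 2, 1, 3); releases (0, 1, 1, 1), pool now (2, 3, 2, 4)
  J4: need (1, 3, 1, 1) fits (2, 3, 2, 4); releases (2, 1, 0, 1), pool now (4, 4, 2, 5)
  blocked: J5 wants (3, 8, 6, 9), pool (4, 4, 2, 5) — not enough r3, r2 and r4
  blocked: J7 wants (3, 5, 2, 0), pool (4, 4, 2, 5) — not enough r3
  blocked: J9 wants (1, 5, 2, 4), pool (4, 4, 2, 5) — not enough r3
  blocked: J2 wants (7, 2, 1, 8), pool (4, 4, 2, 5) — not enough r1 and r4
Post-grant, the permanently blocked set is J5, J7, J9 and J2.


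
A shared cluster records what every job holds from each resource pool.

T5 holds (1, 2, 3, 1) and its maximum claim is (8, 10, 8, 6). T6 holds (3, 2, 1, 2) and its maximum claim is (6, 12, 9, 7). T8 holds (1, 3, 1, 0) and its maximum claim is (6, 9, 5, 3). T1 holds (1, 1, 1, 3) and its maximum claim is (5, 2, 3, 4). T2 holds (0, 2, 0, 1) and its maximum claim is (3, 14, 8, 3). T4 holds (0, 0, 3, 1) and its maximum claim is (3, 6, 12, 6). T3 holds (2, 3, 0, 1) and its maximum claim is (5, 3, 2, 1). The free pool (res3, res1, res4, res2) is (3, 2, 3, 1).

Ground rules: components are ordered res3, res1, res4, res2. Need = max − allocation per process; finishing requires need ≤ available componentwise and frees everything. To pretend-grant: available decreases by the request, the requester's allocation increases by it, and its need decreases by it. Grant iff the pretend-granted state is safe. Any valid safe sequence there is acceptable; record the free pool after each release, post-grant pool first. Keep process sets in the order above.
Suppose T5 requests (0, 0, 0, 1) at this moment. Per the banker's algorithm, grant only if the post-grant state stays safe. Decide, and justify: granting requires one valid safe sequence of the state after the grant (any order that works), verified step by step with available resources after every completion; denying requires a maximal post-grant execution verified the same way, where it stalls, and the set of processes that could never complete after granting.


GRANT. The post-grant state is safe; one safe sequence: T3, T1, T8, T5, T6, T4, T2.
Key observation: granting shrinks the pool to (3, 2, 3, 0), yet T3 still fits and the chain goes through.
Check on the post-grant state, step by step:
  pool = (3, 2, 3, 0)
  T3: need (3, 0, 2, 0) fits (3, 2, 3, 0); releases (2, 3, 0, 1), pool now (5, 5, 3, 1)
  T1: need (4, 1, 2, 1) fits (5, 5, 3, 1); releases (1, 1, 1, 3), pool now (6, 6, 4, 4)
  T8: need (5, 6, 4, 3) fits (6, 6, 4, 4); releases (1, 3, 1, 0), pool now (7, 9, 5, 4)
  T5: need (7, 8, 5, 4) fits (7, 9, 5, 4); releases (1, 2, 3, 2), pool now (8, 11, 8, 6)
  T6: need (3, 10, 8, 5) fits (8, 11, 8, 6); releases (3, 2, 1, 2), pool now (11, 13, 9, 8)
  T4: need (3, 6, 9, 5) fits (11, 13, 9, 8); releases (0, 0, 3, 1), pool now (11, 13, 12, 9)
  T2: need (3, 12, 8, 2) fits (11, 13, 12, 9); releases (0, 2, 0, 1), pool now (11, 15, 12, 10)


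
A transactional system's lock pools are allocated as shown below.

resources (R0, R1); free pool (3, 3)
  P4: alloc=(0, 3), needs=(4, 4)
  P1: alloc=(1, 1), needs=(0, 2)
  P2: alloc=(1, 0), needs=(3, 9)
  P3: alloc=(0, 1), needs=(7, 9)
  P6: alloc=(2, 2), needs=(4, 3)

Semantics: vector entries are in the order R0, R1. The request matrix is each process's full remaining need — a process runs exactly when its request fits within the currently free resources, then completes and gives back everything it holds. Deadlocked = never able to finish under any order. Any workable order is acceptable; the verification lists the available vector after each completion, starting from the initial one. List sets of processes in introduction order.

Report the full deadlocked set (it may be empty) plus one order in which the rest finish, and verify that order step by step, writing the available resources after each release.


No process is deadlocked.
Key observation: P1 fits the free pool immediately, and its release cascades until everyone finishes.
One completion order for the rest: P1, P4, P6, P2, P3. Check, step by step:
  pool = (3, 3)
  run P1 (needs (0, 2), free (3, 3)); after release of (1, 1) the pool is (4, 4)
  run P4 (needs (4, 4), free (4, 4)); after release of (0, 3) the pool is (4, 7)
  run P6 (needs (4, 3), free (4, 7)); after release of (2, 2) the pool is (6, 9)
  run P2 (needs (3, 9), free (6, 9)); after release of (1, 0) the pool is (7, 9)
  run P3 (needs (7, 9), free (7, 9)); after release of (0, 1) the pool is (7, 10)


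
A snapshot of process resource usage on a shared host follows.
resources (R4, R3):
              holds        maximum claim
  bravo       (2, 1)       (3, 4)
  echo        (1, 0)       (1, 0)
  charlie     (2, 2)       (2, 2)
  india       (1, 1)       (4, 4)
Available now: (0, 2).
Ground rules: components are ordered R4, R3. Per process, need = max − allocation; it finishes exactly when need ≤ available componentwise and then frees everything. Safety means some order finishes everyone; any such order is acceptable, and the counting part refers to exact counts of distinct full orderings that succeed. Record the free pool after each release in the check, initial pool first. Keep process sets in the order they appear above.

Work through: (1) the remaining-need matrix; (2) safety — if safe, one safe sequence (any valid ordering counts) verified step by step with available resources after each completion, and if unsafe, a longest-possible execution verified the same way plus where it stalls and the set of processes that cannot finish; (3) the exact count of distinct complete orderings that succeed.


(1) Remaining need (order R4, R3):
  bravo: (1, 3)
  echo: (0, 0)
  charlie: (0, 0)
  india: (3, 3)
(2) SAFE — a valid safe sequence is charlie, echo, india, bravo.
Key observation: at india the run first touches a limit — (3, 3) against (3, 4), exact on a resource it actually requests.
Check, step by step:
  pool = (0, 2)
  charlie: need (0, 0) fits (0, 2); releases (2, 2), pool now (2, 4)
  echo: need (0, 0) fits (2, 4); releases (1, 0), pool now (3, 4)
  india: need (3, 3) fits (3, 4); releases (1, 1), pool now (4, 5)
  bravo: need (1, 3) fits (4, 5); releases (2, 1), pool now (6, 6)
(3) Precisely 6 of the possible complete orderings are safe sequences.


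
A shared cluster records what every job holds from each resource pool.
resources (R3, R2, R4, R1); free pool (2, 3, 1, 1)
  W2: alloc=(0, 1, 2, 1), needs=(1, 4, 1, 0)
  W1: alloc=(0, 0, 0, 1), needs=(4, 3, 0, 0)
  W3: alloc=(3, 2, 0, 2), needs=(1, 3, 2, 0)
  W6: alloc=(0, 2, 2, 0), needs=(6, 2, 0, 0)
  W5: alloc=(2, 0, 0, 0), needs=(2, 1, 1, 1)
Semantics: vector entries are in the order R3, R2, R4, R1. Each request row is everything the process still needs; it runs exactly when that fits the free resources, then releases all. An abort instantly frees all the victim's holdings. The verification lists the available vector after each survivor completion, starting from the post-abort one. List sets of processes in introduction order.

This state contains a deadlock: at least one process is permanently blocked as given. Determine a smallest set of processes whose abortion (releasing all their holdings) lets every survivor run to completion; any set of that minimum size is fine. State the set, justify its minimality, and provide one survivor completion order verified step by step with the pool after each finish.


Minimum abort set: W6.
Key observation: before aborting W6, W2 was permanently blocked — no order could ever run it; afterwards it completes at step 1.
No smaller set exists: with zero aborts the deadlock remains.
Survivors finish in the order: W2, W5, W3, W1. Verifying each step (pool after the aborts first):
  pool = (2, 5, 3, 1)
  W2 needs (1, 4, 1, 0) <= (2, 5, 3, 1) -> finishes; pool += (0, 1, 2, 1) = (2, 6, 5, 2)
  W5 needs (2, 1, 1, 1) <= (2, 6, 5, 2) -> finishes; pool += (2, 0, 0, 0) = (4, 6, 5, 2)
  W3 needs (1, 3, 2, 0) <= (4, 6, 5, 2) -> finishes; pool += (3, 2, 0, 2) = (7, 8, 5, 4)
  W1 needs (4, 3, 0, 0) <= (7, 8, 5, 4) -> finishes; pool += (0, 0, 0, 1) = (7, 8, 5, 5)


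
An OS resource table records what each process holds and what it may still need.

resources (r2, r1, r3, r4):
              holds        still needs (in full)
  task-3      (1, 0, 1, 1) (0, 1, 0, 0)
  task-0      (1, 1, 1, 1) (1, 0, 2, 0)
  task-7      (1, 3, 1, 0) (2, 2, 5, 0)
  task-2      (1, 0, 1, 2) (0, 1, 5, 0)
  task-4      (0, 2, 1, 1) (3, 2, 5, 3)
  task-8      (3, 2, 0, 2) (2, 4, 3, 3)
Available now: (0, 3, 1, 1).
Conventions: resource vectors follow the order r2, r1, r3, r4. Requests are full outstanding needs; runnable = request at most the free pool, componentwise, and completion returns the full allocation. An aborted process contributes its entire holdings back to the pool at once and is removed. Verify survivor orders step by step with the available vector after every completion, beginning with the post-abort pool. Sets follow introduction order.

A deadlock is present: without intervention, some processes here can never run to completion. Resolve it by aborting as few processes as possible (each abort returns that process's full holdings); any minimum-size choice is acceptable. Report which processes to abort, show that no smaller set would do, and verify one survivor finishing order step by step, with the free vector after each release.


Abort task-2 and task-4.
Key observation: task-7 was stuck for good until task-2 and task-4 gave back (1, 2, 2, 3); in the order shown it finishes at step 3.
No one abort is enough; case by case: task-3 alone leaves task-7 blocked (short on r3); task-0 alone leaves task-7 blocked (short on r3); task-7 alone leaves task-2 blocked (short on r3); task-2 alone leaves task-7 blocked (short on r3); task-4 alone leaves task-7 blocked (short on r3); task-8 alone leaves task-7 blocked (short on r3).
Survivors finish in the order: task-3, task-0, task-7, task-8. Check, step by step (pool after the aborts first):
  pool = (1, 5, 3, 4)
  run task-3 (needs (0, 1, 0, 0), free (1, 5, 3, 4)); after release of (1, 0, 1, 1) the pool is (2, 5, 4, 5)
  run task-0 (needs (1, 0, 2, 0), free (2, 5, 4, 5)); after release of (1, 1, 1, 1) the pool is (3, 6, 5, 6)
  run task-7 (needs (2, 2, 5, 0), free (3, 6, 5, 6)); after release of (1, 3, 1, 0) the pool is (4, 9, 6, 6)
  run task-8 (needs (2, 4, 3, 3), free (4, 9, 6, 6)); after release of (3, 2, 0, 2) the pool is (7, 11, 6, 8)


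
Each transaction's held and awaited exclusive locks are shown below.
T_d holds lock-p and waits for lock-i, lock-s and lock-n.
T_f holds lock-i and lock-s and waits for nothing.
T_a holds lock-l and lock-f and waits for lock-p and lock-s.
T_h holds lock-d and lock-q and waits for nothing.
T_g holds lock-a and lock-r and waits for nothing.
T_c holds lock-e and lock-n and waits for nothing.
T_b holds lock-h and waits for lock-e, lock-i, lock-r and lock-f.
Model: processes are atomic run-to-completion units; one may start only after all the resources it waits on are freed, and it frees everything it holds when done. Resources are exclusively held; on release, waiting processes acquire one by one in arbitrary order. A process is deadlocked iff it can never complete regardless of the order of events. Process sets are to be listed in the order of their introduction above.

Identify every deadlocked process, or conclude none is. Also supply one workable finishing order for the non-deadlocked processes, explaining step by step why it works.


No process is deadlocked.
Key observation: all waits point, directly or indirectly, at processes that can finish, so nothing is permanently blocked.
A valid finishing order for the others: T_f, T_g, T_c, T_d, T_h, T_a, T_b.
Walking it through:
  T_f: no waits; runs immediately, freeing lock-i and lock-s
  T_g: no waits; runs immediately, freeing lock-a and lock-r
  T_c: no waits; runs immediately, freeing lock-e and lock-n
  run T_d (all its waits — lock-i, lock-s and lock-n — are resolved); releases lock-p
  T_h: no waits; runs immediately, freeing lock-d and lock-q
  run T_a (all its waits — lock-p and lock-s — are resolved); releases lock-l and lock-f
  run T_b (all its waits — lock-e, lock-i, lock-r and lock-f — are resolved); releases lock-h


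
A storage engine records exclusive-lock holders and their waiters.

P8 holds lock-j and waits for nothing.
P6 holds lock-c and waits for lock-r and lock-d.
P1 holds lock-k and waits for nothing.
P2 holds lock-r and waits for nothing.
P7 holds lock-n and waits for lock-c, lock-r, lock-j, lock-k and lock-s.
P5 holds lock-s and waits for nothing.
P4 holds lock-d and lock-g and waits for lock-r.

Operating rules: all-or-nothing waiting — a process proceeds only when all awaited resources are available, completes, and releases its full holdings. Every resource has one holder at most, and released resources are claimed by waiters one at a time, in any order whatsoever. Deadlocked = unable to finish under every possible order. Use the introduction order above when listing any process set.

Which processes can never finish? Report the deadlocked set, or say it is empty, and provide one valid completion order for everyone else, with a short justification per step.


The deadlocked set is empty.
Key observation: the wait relation is loop-free; peeling off processes with no waits unwinds the whole state.
The rest can finish in the order P2, P8, P4, P5, P6, P1, P7.
Walking it through:
  P2: no waits; runs immediately, freeing lock-r
  P8: no waits; runs immediately, freeing lock-j
  run P4 (all its waits — lock-r — are resolved); releases lock-d and lock-g
  P5: no waits; runs immediately, freeing lock-s
  run P6 (all its waits — lock-r and lock-d — are resolved); releases lock-c
  P1: no waits; runs immediately, freeing lock-k
  run P7 (all its waits — lock-c, lock-r, lock-j, lock-k and lock-s — are resolved); releases lock-n


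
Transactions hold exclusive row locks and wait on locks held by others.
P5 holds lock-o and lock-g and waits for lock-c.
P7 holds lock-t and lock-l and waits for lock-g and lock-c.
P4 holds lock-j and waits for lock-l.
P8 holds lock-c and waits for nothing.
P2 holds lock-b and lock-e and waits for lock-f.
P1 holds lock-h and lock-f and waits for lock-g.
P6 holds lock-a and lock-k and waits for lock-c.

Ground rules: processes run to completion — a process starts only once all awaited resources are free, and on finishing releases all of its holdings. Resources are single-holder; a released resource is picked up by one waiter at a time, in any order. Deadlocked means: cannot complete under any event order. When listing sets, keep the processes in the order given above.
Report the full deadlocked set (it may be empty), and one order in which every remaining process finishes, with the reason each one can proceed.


The deadlocked set is empty.
Key observation: every chain of waits terminates; starting from the processes that wait on nothing, all the rest unlock in turn.
One completion order for the rest: P8, P5, P1, P7, P6, P2, P4.
Check, step by step:
  run P8 (it waits on nothing); releases lock-c
  run P5 (all its waits — lock-c — are resolved); releases lock-o and lock-g
  run P1 (all its waits — lock-g — are resolved); releases lock-h and lock-f
  run P7 (all its waits — lock-g and lock-c — are resolved); releases lock-t and lock-l
  run P6 (all its waits — lock-c — are resolved); releases lock-a and lock-k
  run P2 (all its waits — lock-f — are resolved); releases lock-b and lock-e
  run P4 (all its waits — lock-l — are resolved); releases lock-j


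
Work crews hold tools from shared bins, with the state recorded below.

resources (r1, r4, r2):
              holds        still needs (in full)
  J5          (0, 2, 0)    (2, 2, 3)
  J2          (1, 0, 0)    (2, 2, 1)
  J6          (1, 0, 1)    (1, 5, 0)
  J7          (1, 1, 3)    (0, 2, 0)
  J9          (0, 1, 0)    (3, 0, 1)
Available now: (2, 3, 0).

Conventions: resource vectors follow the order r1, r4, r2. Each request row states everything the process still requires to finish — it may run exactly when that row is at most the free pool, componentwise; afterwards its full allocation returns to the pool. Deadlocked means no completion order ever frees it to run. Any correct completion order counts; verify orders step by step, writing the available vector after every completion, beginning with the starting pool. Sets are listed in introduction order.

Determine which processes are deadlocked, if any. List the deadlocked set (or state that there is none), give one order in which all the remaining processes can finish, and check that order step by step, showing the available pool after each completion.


The deadlocked set is empty.
Key observation: there is always a runnable process — J7 first — so the state unwinds completely.
A valid finishing order for the others: J7, J9, J6, J2, J5. Verifying each step:
  pool = (2, 3, 0)
  J7 needs (0, 2, 0) <= (2, 3, 0) -> finishes; pool += (1, 1, 3) = (3, 4, 3)
  J9 needs (3, 0, 1) <= (3, 4, 3) -> finishes; pool += (0, 1, 0) = (3, 5, 3)
  J6 needs (1, 5, 0) <= (3, 5, 3) -> finishes; pool += (1, 0, 1) = (4, 5, 4)
  J2 needs (2, 2, 1) <= (4, 5, 4) -> finishes; pool += (1, 0, 0) = (5, 5, 4)
  J5 needs (2, 2, 3) <= (5, 5, 4) -> finishes; pool += (0, 2, 0) = (5, 7, 4)


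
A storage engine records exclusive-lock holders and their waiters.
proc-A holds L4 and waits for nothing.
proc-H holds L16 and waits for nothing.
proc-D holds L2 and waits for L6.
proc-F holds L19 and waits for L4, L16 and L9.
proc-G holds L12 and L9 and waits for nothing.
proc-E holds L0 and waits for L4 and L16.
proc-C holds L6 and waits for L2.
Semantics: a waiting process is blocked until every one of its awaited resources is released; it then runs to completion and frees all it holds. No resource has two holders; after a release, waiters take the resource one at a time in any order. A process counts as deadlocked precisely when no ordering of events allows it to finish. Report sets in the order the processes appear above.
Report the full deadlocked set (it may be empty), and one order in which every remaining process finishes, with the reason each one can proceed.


The deadlocked set is proc-D and proc-C.
Key observation: the waits loop around proc-D -> proc-C -> proc-D with no way out; no other process is dragged down with it.
One completion order for the rest: proc-H, proc-G, proc-A, proc-F, proc-E.
Walking it through:
  proc-H: no waits; runs immediately, freeing L16
  proc-G: no waits; runs immediately, freeing L12 and L9
  proc-A: no waits; runs immediately, freeing L4
  proc-F waits on L4, L16 and L9 — all released -> runs and releases L19
  proc-E waits on L4 and L16 — all released -> runs and releases L0


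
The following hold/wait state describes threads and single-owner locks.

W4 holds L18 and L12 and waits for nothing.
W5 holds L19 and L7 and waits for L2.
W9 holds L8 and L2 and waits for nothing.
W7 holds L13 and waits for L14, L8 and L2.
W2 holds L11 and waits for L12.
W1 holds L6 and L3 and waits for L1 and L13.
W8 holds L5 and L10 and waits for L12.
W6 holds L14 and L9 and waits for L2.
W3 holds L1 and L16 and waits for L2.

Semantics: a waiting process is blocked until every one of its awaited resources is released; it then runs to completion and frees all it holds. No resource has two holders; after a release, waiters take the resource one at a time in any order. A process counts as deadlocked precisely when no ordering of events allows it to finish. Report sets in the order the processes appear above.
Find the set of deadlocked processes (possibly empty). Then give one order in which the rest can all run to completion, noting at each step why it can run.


The deadlocked set is empty.
Key observation: all waits point, directly or indirectly, at processes that can finish, so nothing is permanently blocked.
The rest can finish in the order W4, W9, W5, W6, W7, W2, W3, W1, W8.
Check, step by step:
  run W4 (it waits on nothing); releases L18 and L12
  run W9 (it waits on nothing); releases L8 and L2
  W5 waits on L2 — all released -> runs and releases L19 and L7
  W6 waits on L2 — all released -> runs and releases L14 and L9
  W7 waits on L14, L8 and L2 — all released -> runs and releases L13
  W2 waits on L12 — all released -> runs and releases L11
  W3 waits on L2 — all released -> runs and releases L1 and L16
  W1 waits on L1 and L13 — all released -> runs and releases L6 and L3
  W8 waits on L12 — all released -> runs and releases L5 and L10


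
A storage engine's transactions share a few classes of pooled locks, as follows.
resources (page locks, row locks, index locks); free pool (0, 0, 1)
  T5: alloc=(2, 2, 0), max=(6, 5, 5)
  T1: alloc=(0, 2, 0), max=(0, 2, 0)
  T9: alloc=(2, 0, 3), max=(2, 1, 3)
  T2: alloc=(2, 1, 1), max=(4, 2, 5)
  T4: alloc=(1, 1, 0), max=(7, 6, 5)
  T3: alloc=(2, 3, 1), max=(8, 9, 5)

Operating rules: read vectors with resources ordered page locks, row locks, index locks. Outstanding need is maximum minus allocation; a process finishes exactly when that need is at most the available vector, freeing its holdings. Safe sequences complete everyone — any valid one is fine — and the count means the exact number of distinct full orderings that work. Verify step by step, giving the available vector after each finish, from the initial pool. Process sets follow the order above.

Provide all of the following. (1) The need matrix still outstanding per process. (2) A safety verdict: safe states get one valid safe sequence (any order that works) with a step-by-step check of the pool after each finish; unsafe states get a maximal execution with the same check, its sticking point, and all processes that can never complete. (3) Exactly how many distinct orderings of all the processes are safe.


(1) Outstanding need per process (order page locks, row locks, index locks):
  T5: (4, 3, 5)
  T1: (0, 0, 0)
  T9: (0, 1, 0)
  T2: (2, 1, 4)
  T4: (6, 5, 5)
  T3: (6, 6, 4)
(2) SAFE — a valid safe sequence is T1, T9, T2, T5, T4, T3.
Key observation: at T2 the run first touches a limit — (2, 1, 4) against (2, 2, 4), exact on a resource it actually requests.
Walking it through:
  pool = (0, 0, 1)
  T1: need (0, 0, 0) fits (0, 0, 1); releases (0, 2, 0), pool now (0, 2, 1)
  T9: need (0, 1, 0) fits (0, 2, 1); releases (2, 0, 3), pool now (2, 2, 4)
  T2: need (2, 1, 4) fits (2, 2, 4); releases (2, 1, 1), pool now (4, 3, 5)
  T5: need (4, 3, 5) fits (4, 3, 5); releases (2, 2, 0), pool now (6, 5, 5)
  T4: need (6, 5, 5) fits (6, 5, 5); releases (1, 1, 0), pool now (7, 6, 5)
  T3: need (6, 6, 4) fits (7, 6, 5); releases (2, 3, 1), pool now (9, 9, 6)
(3) The exact count: 1 of the possible complete orderings is a safe sequence.


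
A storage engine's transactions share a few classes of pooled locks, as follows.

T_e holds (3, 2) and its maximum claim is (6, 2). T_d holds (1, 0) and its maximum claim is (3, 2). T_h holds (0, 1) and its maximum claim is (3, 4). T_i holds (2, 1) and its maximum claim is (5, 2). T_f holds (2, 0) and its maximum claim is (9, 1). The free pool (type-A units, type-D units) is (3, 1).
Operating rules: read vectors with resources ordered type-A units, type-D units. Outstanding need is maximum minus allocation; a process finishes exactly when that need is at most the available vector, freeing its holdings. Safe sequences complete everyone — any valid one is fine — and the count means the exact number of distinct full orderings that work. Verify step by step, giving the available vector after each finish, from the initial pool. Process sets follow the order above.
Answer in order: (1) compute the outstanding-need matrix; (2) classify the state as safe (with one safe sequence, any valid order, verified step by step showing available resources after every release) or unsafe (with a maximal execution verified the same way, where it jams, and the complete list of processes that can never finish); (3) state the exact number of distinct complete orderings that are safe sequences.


(1) Need matrix, components ordered type-A units, type-D units:
  T_e: (3, 0)
  T_d: (2, 2)
  T_h: (3, 3)
  T_i: (3, 1)
  T_f: (7, 1)
(2) The state is SAFE; one workable sequence: T_e, T_i, T_d, T_h, T_f.
Key observation: at T_e the run first touches a limit — (3, 0) against (3, 1), exact on a resource it actually requests.
Verifying each step:
  pool = (3, 1)
  T_e: need (3, 0) fits (3, 1); releases (3, 2), pool now (6, 3)
  T_i: need (3, 1) fits (6, 3); releases (2, 1), pool now (8, 4)
  T_d: need (2, 2) fits (8, 4); releases (1, 0), pool now (9, 4)
  T_h: need (3, 3) fits (9, 4); releases (0, 1), pool now (9, 5)
  T_f: need (7, 1) fits (9, 5); releases (2, 0), pool now (11, 5)
(3) The exact count: 24 of the possible complete orderings are safe sequences.
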